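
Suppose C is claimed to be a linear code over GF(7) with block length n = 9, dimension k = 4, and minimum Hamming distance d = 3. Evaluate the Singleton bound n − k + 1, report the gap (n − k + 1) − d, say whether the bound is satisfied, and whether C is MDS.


Singleton RHS = n − k + 1 = 6, slack = 3, bound satisfied, not MDS.

Singleton bound: d ≤ n − k + 1.
Here n = 9, k = 4, so n − k + 1 = 6.
Given d = 3, check d ≤ 6: YES.
Slack = (n − k + 1) − d = 3.
The code is NOT MDS (slack = 3 > 0).
Description: the claimed parameters are [9, 4, 3]_7; such a code would be non-MDS.


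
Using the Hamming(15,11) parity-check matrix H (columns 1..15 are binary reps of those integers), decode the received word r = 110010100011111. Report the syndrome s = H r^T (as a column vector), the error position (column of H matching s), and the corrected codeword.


s = (1, 0, 1, 0)^T, error position = 10, corrected codeword c = 110010100111111

Compute s = H r^T mod 2 one row at a time:
  s_1 = 0 + 0 + 0 + 1 + 1 + 1 + 1 + 1 = 5 ≡ 1 (mod 2).
  s_2 = 0 + 1 + 0 + 1 + 1 + 1 + 1 + 1 = 6 ≡ 0 (mod 2).
  s_3 = 1 + 0 + 0 + 1 + 0 + 1 + 1 + 1 = 5 ≡ 1 (mod 2).
  s_4 = 1 + 0 + 1 + 1 + 0 + 1 + 1 + 1 = 6 ≡ 0 (mod 2).
s = (1, 0, 1, 0)^T — this equals column 10 of H (binary 1010), so error is at position 10.
Correct: flip bit 10 of r = 110010100011111 to get c = 110010100111111.


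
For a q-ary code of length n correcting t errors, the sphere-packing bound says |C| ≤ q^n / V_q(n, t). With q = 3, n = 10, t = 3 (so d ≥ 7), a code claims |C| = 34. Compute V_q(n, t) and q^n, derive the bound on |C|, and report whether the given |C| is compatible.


V_q(n, t) = 1161, q^n = 59049, Hamming bound = 50, |C| = 34 ≤ bound (satisfied).

Step 1: Compute V_q(n, t) = Σ_{j=0}^3 C(n, j) (q−1)^j.
  j = 0: C(10,0)·(2)^0 = 1·1 = 1.
  j = 1: C(10,1)·(2)^1 = 10·2 = 20.
  j = 2: C(10,2)·(2)^2 = 45·4 = 180.
  j = 3: C(10,3)·(2)^3 = 120·8 = 960.
  V_q(n, t) = 1 + 20 + 180 + 960 = 1161.
Step 2: q^n = 3^10 = 59049.
Step 3: Hamming bound ⌊q^n / V_q(n,t)⌋ = ⌊59049/1161⌋ = 50.
Step 4: Compare |C| = 34 to 50: satisfied.
The claimed |C| lies below the Hamming bound.


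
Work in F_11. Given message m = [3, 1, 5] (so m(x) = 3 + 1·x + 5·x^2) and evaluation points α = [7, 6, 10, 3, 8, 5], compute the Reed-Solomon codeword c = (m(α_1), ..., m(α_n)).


c = [2, 2, 7, 7, 1, 1]

Message polynomial: m(x) = 3 + 1·x + 5·x^2 (mod 11).
For each evaluation point α_i, compute m(α_i) mod 11:
  α_1 = 7: Horner steps 5 → 3 → 2, so m(7) = 2.
  α_2 = 6: Horner steps 5 → 9 → 2, so m(6) = 2.
  α_3 = 10: Horner steps 5 → 7 → 7, so m(10) = 7.
  α_4 = 3: Horner steps 5 → 5 → 7, so m(3) = 7.
  α_5 = 8: Horner steps 5 → 8 → 1, so m(8) = 1.
  α_6 = 5: Horner steps 5 → 4 → 1, so m(5) = 1.
Codeword c = [2, 2, 7, 7, 1, 1] ∈ F_11^6.


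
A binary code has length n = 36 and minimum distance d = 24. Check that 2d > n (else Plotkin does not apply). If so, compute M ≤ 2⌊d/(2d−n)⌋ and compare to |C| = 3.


Plotkin bound M ≤ 4; given |C| = 3 ≤ bound (satisfied).

Check applicability: 2d = 48, n = 36.
2d − n = 12 > 0, so Plotkin applies.
Compute d/(2d−n) = 24/12 ≈ 2.0000.
⌊d/(2d−n)⌋ = 2.
Plotkin bound: M ≤ 2·2 = 4.
Given |C| = 3, check: satisfied.
This |C| is below the Plotkin bound.


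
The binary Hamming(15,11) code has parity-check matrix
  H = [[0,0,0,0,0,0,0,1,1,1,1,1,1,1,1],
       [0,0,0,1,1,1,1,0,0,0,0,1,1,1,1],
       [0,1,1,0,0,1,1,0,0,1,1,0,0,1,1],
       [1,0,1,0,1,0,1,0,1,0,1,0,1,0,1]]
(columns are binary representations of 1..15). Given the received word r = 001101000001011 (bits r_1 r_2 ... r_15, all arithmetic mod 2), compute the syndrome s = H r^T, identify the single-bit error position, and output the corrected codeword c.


s = (1, 1, 0, 0)^T, error position = 12, corrected codeword c = 001101000000011

Compute s = H r^T mod 2 one row at a time:
  s_1 = 0 + 0 + 0 + 0 + 1 + 0 + 1 + 1 = 3 ≡ 1 (mod 2).
  s_2 = 1 + 0 + 1 + 0 + 1 + 0 + 1 + 1 = 5 ≡ 1 (mod 2).
  s_3 = 0 + 1 + 1 + 0 + 0 + 0 + 1 + 1 = 4 ≡ 0 (mod 2).
  s_4 = 0 + 1 + 0 + 0 + 0 + 0 + 0 + 1 = 2 ≡ 0 (mod 2).
s = (1, 1, 0, 0)^T — this equals column 12 of H (binary 1100), so error is at position 12.
Correct: flip bit 12 of r = 001101000001011 to get c = 001101000000011.


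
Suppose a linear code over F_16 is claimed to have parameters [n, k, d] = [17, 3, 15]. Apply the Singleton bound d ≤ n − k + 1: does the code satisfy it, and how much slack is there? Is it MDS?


Singleton RHS = n − k + 1 = 15, slack = 0, bound satisfied, MDS.

Singleton bound: d ≤ n − k + 1.
Here n = 17, k = 3, so n − k + 1 = 15.
Given d = 15, check d ≤ 15: YES.
Slack = (n − k + 1) − d = 0.
The code is MDS (slack = 0).
Description: the claimed parameters are [17, 3, 15]_16; such a code would be MDS (meets Singleton bound).


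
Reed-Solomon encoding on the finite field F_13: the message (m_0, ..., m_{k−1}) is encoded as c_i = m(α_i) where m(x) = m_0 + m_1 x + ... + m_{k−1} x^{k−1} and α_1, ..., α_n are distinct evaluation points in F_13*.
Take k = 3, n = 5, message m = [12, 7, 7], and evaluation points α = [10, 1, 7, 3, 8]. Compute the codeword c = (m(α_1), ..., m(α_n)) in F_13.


c = [2, 0, 1, 5, 9]

Message polynomial: m(x) = 12 + 7·x + 7·x^2 (mod 13).
For each evaluation point α_i, compute m(α_i) mod 13:
  α_1 = 10: Horner steps 7 → 12 → 2, so m(10) = 2.
  α_2 = 1: Horner steps 7 → 1 → 0, so m(1) = 0.
  α_3 = 7: Horner steps 7 → 4 → 1, so m(7) = 1.
  α_4 = 3: Horner steps 7 → 2 → 5, so m(3) = 5.
  α_5 = 8: Horner steps 7 → 11 → 9, so m(8) = 9.
Codeword c = [2, 0, 1, 5, 9] ∈ F_13^5.


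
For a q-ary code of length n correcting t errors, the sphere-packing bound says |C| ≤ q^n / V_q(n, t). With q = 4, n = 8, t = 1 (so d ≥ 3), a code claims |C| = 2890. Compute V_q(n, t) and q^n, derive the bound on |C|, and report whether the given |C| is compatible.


V_q(n, t) = 25, q^n = 65536, Hamming bound = 2621, |C| = 2890 > bound (violated).

Step 1: Compute V_q(n, t) = Σ_{j=0}^1 C(n, j) (q−1)^j.
  j = 0: C(8,0)·(3)^0 = 1·1 = 1.
  j = 1: C(8,1)·(3)^1 = 8·3 = 24.
  V_q(n, t) = 1 + 24 = 25.
Step 2: q^n = 4^8 = 65536.
Step 3: Hamming bound ⌊q^n / V_q(n,t)⌋ = ⌊65536/25⌋ = 2621.
Step 4: Compare |C| = 2890 to 2621: violated.
The claimed |C| lies above the Hamming bound, so no 4-ary code of length 8 with d ≥ 3 can have 2890 codewords.


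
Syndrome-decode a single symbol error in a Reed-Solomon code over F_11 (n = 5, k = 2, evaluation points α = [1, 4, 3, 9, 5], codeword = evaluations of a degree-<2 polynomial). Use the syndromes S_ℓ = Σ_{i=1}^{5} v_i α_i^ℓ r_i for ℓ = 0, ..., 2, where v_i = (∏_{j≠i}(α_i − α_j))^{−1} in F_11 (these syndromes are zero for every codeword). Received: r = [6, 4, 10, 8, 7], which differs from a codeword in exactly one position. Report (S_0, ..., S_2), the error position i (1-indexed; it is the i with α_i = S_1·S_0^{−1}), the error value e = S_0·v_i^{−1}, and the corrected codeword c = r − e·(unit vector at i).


S = (1, 3, 9), error at position 3, error magnitude e = 9, c = [6, 4, 1, 8, 7].

Step 1: column multipliers v_i = (∏_{j≠i}(α_i − α_j))^{−1} mod 11.
  i = 1 (α = 1): (1−4)(1−3)(1−9)(1−5) = (−3)·(−2)·(−8)·(−4) = 192 ≡ 5, so v_1 = 5^{−1} = 9 (mod 11).
  i = 2 (α = 4): (4−1)(4−3)(4−9)(4−5) = 3·1·(−5)·(−1) = 15 ≡ 4, so v_2 = 4^{−1} = 3 (mod 11).
  i = 3 (α = 3): (3−1)(3−4)(3−9)(3−5) = 2·(−1)·(−6)·(−2) = −24 ≡ 9, so v_3 = 9^{−1} = 5 (mod 11).
  i = 4 (α = 9): (9−1)(9−4)(9−3)(9−5) = 8·5·6·4 = 960 ≡ 3, so v_4 = 3^{−1} = 4 (mod 11).
  i = 5 (α = 5): (5−1)(5−4)(5−3)(5−9) = 4·1·2·(−4) = −32 ≡ 1, so v_5 = 1^{−1} = 1 (mod 11).
  v = [9, 3, 5, 4, 1].
Step 2: syndromes of r = [6, 4, 10, 8, 7] (all sums mod 11).
  S_0 = Σ v_i r_i = 9·6 + 3·4 + 5·10 + 4·8 + 1·7 = 155 ≡ 1.
  S_1 = Σ v_i α_i r_i = 9·1·6 + 3·4·4 + 5·3·10 + 4·9·8 + 1·5·7 = 575 ≡ 3.
  α_i^2 mod 11 = [1, 5, 9, 4, 3].
  S_2 = Σ v_i α_i^2 r_i = 9·1·6 + 3·5·4 + 5·9·10 + 4·4·8 + 1·3·7 = 713 ≡ 9.
  S = (1, 3, 9) ≠ 0, so r is not a codeword (an error is present).
Step 3: locate the error. For a single error e at position i, S_ℓ = v_i·e·α_i^ℓ, so α_err = S_1/S_0.
  S_0^{−1} = 1^{−1} = 1 (mod 11), so α_err = 3·1 = 3 ≡ 3 = α_3. Error position i = 3.
  Consistency check: S_2/S_1 = 9·4 = 36 ≡ 3 = α_err ✓ (single-error assumption holds).
Step 4: error magnitude e = S_0/v_3 = S_0·∏_{j≠3}(α_3 − α_j) = 1·9 = 9 ≡ 9 (mod 11).
Step 5: correct position 3: c_3 = r_3 − e = 10 − 9 ≡ 1 (mod 11). Hence c = [6, 4, 1, 8, 7].
  Check: interpolating c through the α_i gives m(x) = 3 + 3·x (degree < 2) with m(α_i) = c_i for every i, so c is indeed a codeword.


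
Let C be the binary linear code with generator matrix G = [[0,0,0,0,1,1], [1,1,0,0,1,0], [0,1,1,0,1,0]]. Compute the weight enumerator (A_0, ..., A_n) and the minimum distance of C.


Weight distribution: A_0 = 1, A_2 = 2, A_3 = 4, A_4 = 1. Minimum distance d = 2.

Enumerate all 2^3 = 8 messages m ∈ F_2^3.
For each, compute codeword c = mG in F_2^6, then tally its weight.
  m = 000 → c = 000000, weight = 0.
  m = 100 → c = 000011, weight = 2.
  m = 010 → c = 110010, weight = 3.
  m = 110 → c = 110001, weight = 3.
  m = 001 → c = 011010, weight = 3.
  m = 101 → c = 011001, weight = 3.
  m = 011 → c = 101000, weight = 2.
  m = 111 → c = 101011, weight = 4.
Tally weights:
  weight 0: 1 codewords.
  weight 2: 2 codewords.
  weight 3: 4 codewords.
  weight 4: 1 codewords.
Minimum distance d = smallest w > 0 with A_w > 0 = 2.
Sanity: Σ A_w = 8 = 2^3 = 8 ✓.


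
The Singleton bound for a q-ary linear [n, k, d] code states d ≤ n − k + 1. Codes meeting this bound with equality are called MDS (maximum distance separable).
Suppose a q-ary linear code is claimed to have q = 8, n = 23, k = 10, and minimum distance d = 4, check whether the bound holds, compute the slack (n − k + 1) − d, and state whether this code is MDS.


Singleton RHS = n − k + 1 = 14, slack = 10, bound satisfied, not MDS.

Singleton bound: d ≤ n − k + 1.
Here n = 23, k = 10, so n − k + 1 = 14.
Given d = 4, check d ≤ 14: YES.
Slack = (n − k + 1) − d = 10.
The code is NOT MDS (slack = 10 > 0).
Description: the claimed parameters are [23, 10, 4]_8; such a code would be non-MDS.


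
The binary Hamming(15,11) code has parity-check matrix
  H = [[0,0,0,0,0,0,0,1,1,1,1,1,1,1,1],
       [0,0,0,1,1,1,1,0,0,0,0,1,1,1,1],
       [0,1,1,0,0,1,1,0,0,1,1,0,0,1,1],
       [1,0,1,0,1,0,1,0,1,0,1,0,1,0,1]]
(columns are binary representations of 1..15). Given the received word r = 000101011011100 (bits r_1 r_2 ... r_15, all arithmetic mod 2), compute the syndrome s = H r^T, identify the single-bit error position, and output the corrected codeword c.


s = (1, 0, 0, 1)^T, error position = 9, corrected codeword c = 000101010011100

Compute s = H r^T mod 2 one row at a time:
  s_1 = 1 + 1 + 0 + 1 + 1 + 1 + 0 + 0 = 5 ≡ 1 (mod 2).
  s_2 = 1 + 0 + 1 + 0 + 1 + 1 + 0 + 0 = 4 ≡ 0 (mod 2).
  s_3 = 0 + 0 + 1 + 0 + 0 + 1 + 0 + 0 = 2 ≡ 0 (mod 2).
  s_4 = 0 + 0 + 0 + 0 + 1 + 1 + 1 + 0 = 3 ≡ 1 (mod 2).
s = (1, 0, 0, 1)^T — this equals column 9 of H (binary 1001), so error is at position 9.
Correct: flip bit 9 of r = 000101011011100 to get c = 000101010011100.


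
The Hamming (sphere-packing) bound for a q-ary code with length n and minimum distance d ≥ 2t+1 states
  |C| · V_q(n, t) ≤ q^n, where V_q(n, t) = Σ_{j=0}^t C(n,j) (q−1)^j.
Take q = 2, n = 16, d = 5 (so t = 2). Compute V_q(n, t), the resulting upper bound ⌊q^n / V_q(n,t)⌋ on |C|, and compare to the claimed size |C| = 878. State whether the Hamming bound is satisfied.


V_q(n, t) = 137, q^n = 65536, Hamming bound = 478, |C| = 878 > bound (violated).

Step 1: Compute V_q(n, t) = Σ_{j=0}^2 C(n, j) (q−1)^j.
  j = 0: C(16,0)·(1)^0 = 1·1 = 1.
  j = 1: C(16,1)·(1)^1 = 16·1 = 16.
  j = 2: C(16,2)·(1)^2 = 120·1 = 120.
  V_q(n, t) = 1 + 16 + 120 = 137.
Step 2: q^n = 2^16 = 65536.
Step 3: Hamming bound ⌊q^n / V_q(n,t)⌋ = ⌊65536/137⌋ = 478.
Step 4: Compare |C| = 878 to 478: violated.
The claimed |C| lies above the Hamming bound, so no 2-ary code of length 16 with d ≥ 5 can have 878 codewords.


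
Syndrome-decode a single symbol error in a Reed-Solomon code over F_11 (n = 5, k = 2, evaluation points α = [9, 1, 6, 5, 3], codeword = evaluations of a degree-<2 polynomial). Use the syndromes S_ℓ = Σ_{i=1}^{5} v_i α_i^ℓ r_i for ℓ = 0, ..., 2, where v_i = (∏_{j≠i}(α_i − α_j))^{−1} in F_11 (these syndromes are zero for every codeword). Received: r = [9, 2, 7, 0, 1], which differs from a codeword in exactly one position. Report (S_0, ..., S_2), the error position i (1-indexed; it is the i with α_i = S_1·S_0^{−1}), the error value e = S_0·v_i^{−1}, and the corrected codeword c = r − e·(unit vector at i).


S = (9, 10, 5), error at position 3, error magnitude e = 2, c = [9, 2, 5, 0, 1].

Step 1: column multipliers v_i = (∏_{j≠i}(α_i − α_j))^{−1} mod 11.
  i = 1 (α = 9): (9−1)(9−6)(9−5)(9−3) = 8·3·4·6 = 576 ≡ 4, so v_1 = 4^{−1} = 3 (mod 11).
  i = 2 (α = 1): (1−9)(1−6)(1−5)(1−3) = (−8)·(−5)·(−4)·(−2) = 320 ≡ 1, so v_2 = 1^{−1} = 1 (mod 11).
  i = 3 (α = 6): (6−9)(6−1)(6−5)(6−3) = (−3)·5·1·3 = −45 ≡ 10, so v_3 = 10^{−1} = 10 (mod 11).
  i = 4 (α = 5): (5−9)(5−1)(5−6)(5−3) = (−4)·4·(−1)·2 = 32 ≡ 10, so v_4 = 10^{−1} = 10 (mod 11).
  i = 5 (α = 3): (3−9)(3−1)(3−6)(3−5) = (−6)·2·(−3)·(−2) = −72 ≡ 5, so v_5 = 5^{−1} = 9 (mod 11).
  v = [3, 1, 10, 10, 9].
Step 2: syndromes of r = [9, 2, 7, 0, 1] (all sums mod 11).
  S_0 = Σ v_i r_i = 3·9 + 1·2 + 10·7 + 10·0 + 9·1 = 108 ≡ 9.
  S_1 = Σ v_i α_i r_i = 3·9·9 + 1·1·2 + 10·6·7 + 10·5·0 + 9·3·1 = 692 ≡ 10.
  α_i^2 mod 11 = [4, 1, 3, 3, 9].
  S_2 = Σ v_i α_i^2 r_i = 3·4·9 + 1·1·2 + 10·3·7 + 10·3·0 + 9·9·1 = 401 ≡ 5.
  S = (9, 10, 5) ≠ 0, so r is not a codeword (an error is present).
Step 3: locate the error. For a single error e at position i, S_ℓ = v_i·e·α_i^ℓ, so α_err = S_1/S_0.
  S_0^{−1} = 9^{−1} = 5 (mod 11), so α_err = 10·5 = 50 ≡ 6 = α_3. Error position i = 3.
  Consistency check: S_2/S_1 = 5·10 = 50 ≡ 6 = α_err ✓ (single-error assumption holds).
Step 4: error magnitude e = S_0/v_3 = S_0·∏_{j≠3}(α_3 − α_j) = 9·10 = 90 ≡ 2 (mod 11).
Step 5: correct position 3: c_3 = r_3 − e = 7 − 2 ≡ 5 (mod 11). Hence c = [9, 2, 5, 0, 1].
  Check: interpolating c through the α_i gives m(x) = 8 + 5·x (degree < 2) with m(α_i) = c_i for every i, so c is indeed a codeword.


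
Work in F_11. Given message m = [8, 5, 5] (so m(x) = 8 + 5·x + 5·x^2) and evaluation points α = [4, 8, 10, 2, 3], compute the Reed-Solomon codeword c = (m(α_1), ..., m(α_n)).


c = [9, 5, 8, 5, 2]

Message polynomial: m(x) = 8 + 5·x + 5·x^2 (mod 11).
For each evaluation point α_i, compute m(α_i) mod 11:
  α_1 = 4: Horner steps 5 → 3 → 9, so m(4) = 9.
  α_2 = 8: Horner steps 5 → 1 → 5, so m(8) = 5.
  α_3 = 10: Horner steps 5 → 0 → 8, so m(10) = 8.
  α_4 = 2: Horner steps 5 → 4 → 5, so m(2) = 5.
  α_5 = 3: Horner steps 5 → 9 → 2, so m(3) = 2.
Codeword c = [9, 5, 8, 5, 2] ∈ F_11^5.


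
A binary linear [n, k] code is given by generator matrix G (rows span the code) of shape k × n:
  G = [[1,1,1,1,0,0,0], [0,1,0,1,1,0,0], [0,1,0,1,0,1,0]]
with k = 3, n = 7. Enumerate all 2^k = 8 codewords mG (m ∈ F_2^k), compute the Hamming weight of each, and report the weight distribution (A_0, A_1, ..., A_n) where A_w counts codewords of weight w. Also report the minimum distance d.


Weight distribution: A_0 = 1, A_2 = 1, A_3 = 4, A_4 = 1, A_6 = 1. Minimum distance d = 2.

Enumerate all 2^3 = 8 messages m ∈ F_2^3.
For each, compute codeword c = mG in F_2^7, then tally its weight.
  m = 000 → c = 0000000, weight = 0.
  m = 100 → c = 1111000, weight = 4.
  m = 010 → c = 0101100, weight = 3.
  m = 110 → c = 1010100, weight = 3.
  m = 001 → c = 0101010, weight = 3.
  m = 101 → c = 1010010, weight = 3.
  m = 011 → c = 0000110, weight = 2.
  m = 111 → c = 1111110, weight = 6.
Tally weights:
  weight 0: 1 codewords.
  weight 2: 1 codewords.
  weight 3: 4 codewords.
  weight 4: 1 codewords.
  weight 6: 1 codewords.
Minimum distance d = smallest w > 0 with A_w > 0 = 2.
Sanity: Σ A_w = 8 = 2^3 = 8 ✓.


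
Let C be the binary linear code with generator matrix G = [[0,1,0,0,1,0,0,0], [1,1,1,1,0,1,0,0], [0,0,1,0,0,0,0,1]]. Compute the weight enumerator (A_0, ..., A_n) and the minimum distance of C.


Weight distribution: A_0 = 1, A_2 = 2, A_4 = 1, A_5 = 4. Minimum distance d = 2.

Enumerate all 2^3 = 8 messages m ∈ F_2^3.
For each, compute codeword c = mG in F_2^8, then tally its weight.
  m = 000 → c = 00000000, weight = 0.
  m = 100 → c = 01001000, weight = 2.
  m = 010 → c = 11110100, weight = 5.
  m = 110 → c = 10111100, weight = 5.
  m = 001 → c = 00100001, weight = 2.
  m = 101 → c = 01101001, weight = 4.
  m = 011 → c = 11010101, weight = 5.
  m = 111 → c = 10011101, weight = 5.
Tally weights:
  weight 0: 1 codewords.
  weight 2: 2 codewords.
  weight 4: 1 codewords.
  weight 5: 4 codewords.
Minimum distance d = smallest w > 0 with A_w > 0 = 2.
Sanity: Σ A_w = 8 = 2^3 = 8 ✓.


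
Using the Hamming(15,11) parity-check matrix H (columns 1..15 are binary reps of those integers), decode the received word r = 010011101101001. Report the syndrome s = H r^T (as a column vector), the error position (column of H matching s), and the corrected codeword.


s = (0, 1, 1, 0)^T, error position = 6, corrected codeword c = 010010101101001

Compute s = H r^T mod 2 one row at a time:
  s_1 = 0 + 1 + 1 + 0 + 1 + 0 + 0 + 1 = 4 ≡ 0 (mod 2).
  s_2 = 0 + 1 + 1 + 1 + 1 + 0 + 0 + 1 = 5 ≡ 1 (mod 2).
  s_3 = 1 + 0 + 1 + 1 + 1 + 0 + 0 + 1 = 5 ≡ 1 (mod 2).
  s_4 = 0 + 0 + 1 + 1 + 1 + 0 + 0 + 1 = 4 ≡ 0 (mod 2).
s = (0, 1, 1, 0)^T — this equals column 6 of H (binary 0110), so error is at position 6.
Correct: flip bit 6 of r = 010011101101001 to get c = 010010101101001.


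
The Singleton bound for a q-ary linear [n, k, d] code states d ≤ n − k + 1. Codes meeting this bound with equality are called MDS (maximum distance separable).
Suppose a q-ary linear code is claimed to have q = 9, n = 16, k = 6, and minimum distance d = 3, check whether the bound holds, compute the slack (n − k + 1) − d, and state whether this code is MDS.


Singleton RHS = n − k + 1 = 11, slack = 8, bound satisfied, not MDS.

Singleton bound: d ≤ n − k + 1.
Here n = 16, k = 6, so n − k + 1 = 11.
Given d = 3, check d ≤ 11: YES.
Slack = (n − k + 1) − d = 8.
The code is NOT MDS (slack = 8 > 0).
Description: the claimed parameters are [16, 6, 3]_9; such a code would be non-MDS.


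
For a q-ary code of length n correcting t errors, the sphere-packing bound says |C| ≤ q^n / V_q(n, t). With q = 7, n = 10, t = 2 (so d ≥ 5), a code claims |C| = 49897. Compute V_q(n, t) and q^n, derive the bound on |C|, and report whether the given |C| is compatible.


V_q(n, t) = 1681, q^n = 282475249, Hamming bound = 168040, |C| = 49897 ≤ bound (satisfied).

Step 1: Compute V_q(n, t) = Σ_{j=0}^2 C(n, j) (q−1)^j.
  j = 0: C(10,0)·(6)^0 = 1·1 = 1.
  j = 1: C(10,1)·(6)^1 = 10·6 = 60.
  j = 2: C(10,2)·(6)^2 = 45·36 = 1620.
  V_q(n, t) = 1 + 60 + 1620 = 1681.
Step 2: q^n = 7^10 = 282475249.
Step 3: Hamming bound ⌊q^n / V_q(n,t)⌋ = ⌊282475249/1681⌋ = 168040.
Step 4: Compare |C| = 49897 to 168040: satisfied.
The claimed |C| lies below the Hamming bound.


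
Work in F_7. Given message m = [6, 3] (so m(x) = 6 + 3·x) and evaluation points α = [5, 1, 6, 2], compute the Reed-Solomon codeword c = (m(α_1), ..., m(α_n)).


c = [0, 2, 3, 5]

Message polynomial: m(x) = 6 + 3·x (mod 7).
For each evaluation point α_i, compute m(α_i) mod 7:
  α_1 = 5: Horner steps 3 → 0, so m(5) = 0.
  α_2 = 1: Horner steps 3 → 2, so m(1) = 2.
  α_3 = 6: Horner steps 3 → 3, so m(6) = 3.
  α_4 = 2: Horner steps 3 → 5, so m(2) = 5.
Codeword c = [0, 2, 3, 5] ∈ F_7^4.


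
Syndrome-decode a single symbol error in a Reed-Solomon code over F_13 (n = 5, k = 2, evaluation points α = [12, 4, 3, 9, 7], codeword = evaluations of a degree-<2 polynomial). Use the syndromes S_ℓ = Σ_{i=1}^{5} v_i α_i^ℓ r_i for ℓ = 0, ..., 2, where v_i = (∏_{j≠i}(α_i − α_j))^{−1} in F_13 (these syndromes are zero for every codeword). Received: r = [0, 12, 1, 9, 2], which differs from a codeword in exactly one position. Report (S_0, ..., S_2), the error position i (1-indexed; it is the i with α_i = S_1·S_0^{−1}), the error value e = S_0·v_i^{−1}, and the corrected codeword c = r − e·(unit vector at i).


S = (4, 3, 12), error at position 2, error magnitude e = 1, c = [0, 11, 1, 9, 2].

Step 1: column multipliers v_i = (∏_{j≠i}(α_i − α_j))^{−1} mod 13.
  i = 1 (α = 12): (12−4)(12−3)(12−9)(12−7) = 8·9·3·5 = 1080 ≡ 1, so v_1 = 1^{−1} = 1 (mod 13).
  i = 2 (α = 4): (4−12)(4−3)(4−9)(4−7) = (−8)·1·(−5)·(−3) = −120 ≡ 10, so v_2 = 10^{−1} = 4 (mod 13).
  i = 3 (α = 3): (3−12)(3−4)(3−9)(3−7) = (−9)·(−1)·(−6)·(−4) = 216 ≡ 8, so v_3 = 8^{−1} = 5 (mod 13).
  i = 4 (α = 9): (9−12)(9−4)(9−3)(9−7) = (−3)·5·6·2 = −180 ≡ 2, so v_4 = 2^{−1} = 7 (mod 13).
  i = 5 (α = 7): (7−12)(7−4)(7−3)(7−9) = (−5)·3·4·(−2) = 120 ≡ 3, so v_5 = 3^{−1} = 9 (mod 13).
  v = [1, 4, 5, 7, 9].
Step 2: syndromes of r = [0, 12, 1, 9, 2] (all sums mod 13).
  S_0 = Σ v_i r_i = 1·0 + 4·12 + 5·1 + 7·9 + 9·2 = 134 ≡ 4.
  S_1 = Σ v_i α_i r_i = 1·12·0 + 4·4·12 + 5·3·1 + 7·9·9 + 9·7·2 = 900 ≡ 3.
  α_i^2 mod 13 = [1, 3, 9, 3, 10].
  S_2 = Σ v_i α_i^2 r_i = 1·1·0 + 4·3·12 + 5·9·1 + 7·3·9 + 9·10·2 = 558 ≡ 12.
  S = (4, 3, 12) ≠ 0, so r is not a codeword (an error is present).
Step 3: locate the error. For a single error e at position i, S_ℓ = v_i·e·α_i^ℓ, so α_err = S_1/S_0.
  S_0^{−1} = 4^{−1} = 10 (mod 13), so α_err = 3·10 = 30 ≡ 4 = α_2. Error position i = 2.
  Consistency check: S_2/S_1 = 12·9 = 108 ≡ 4 = α_err ✓ (single-error assumption holds).
Step 4: error magnitude e = S_0/v_2 = S_0·∏_{j≠2}(α_2 − α_j) = 4·10 = 40 ≡ 1 (mod 13).
Step 5: correct position 2: c_2 = r_2 − e = 12 − 1 ≡ 11 (mod 13). Hence c = [0, 11, 1, 9, 2].
  Check: interpolating c through the α_i gives m(x) = 10 + 10·x (degree < 2) with m(α_i) = c_i for every i, so c is indeed a codeword.


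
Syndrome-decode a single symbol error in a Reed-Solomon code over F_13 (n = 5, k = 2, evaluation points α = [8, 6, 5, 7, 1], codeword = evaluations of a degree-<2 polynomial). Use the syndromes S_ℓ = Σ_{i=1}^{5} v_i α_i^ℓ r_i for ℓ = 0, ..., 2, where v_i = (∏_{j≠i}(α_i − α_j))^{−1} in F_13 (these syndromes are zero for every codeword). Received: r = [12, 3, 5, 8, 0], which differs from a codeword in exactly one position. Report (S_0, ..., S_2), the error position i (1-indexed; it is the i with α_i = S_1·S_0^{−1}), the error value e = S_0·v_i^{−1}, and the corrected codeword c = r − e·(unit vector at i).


S = (7, 10, 5), error at position 4, error magnitude e = 7, c = [12, 3, 5, 1, 0].

Step 1: column multipliers v_i = (∏_{j≠i}(α_i − α_j))^{−1} mod 13.
  i = 1 (α = 8): (8−6)(8−5)(8−7)(8−1) = 2·3·1·7 = 42 ≡ 3, so v_1 = 3^{−1} = 9 (mod 13).
  i = 2 (α = 6): (6−8)(6−5)(6−7)(6−1) = (−2)·1·(−1)·5 = 10 ≡ 10, so v_2 = 10^{−1} = 4 (mod 13).
  i = 3 (α = 5): (5−8)(5−6)(5−7)(5−1) = (−3)·(−1)·(−2)·4 = −24 ≡ 2, so v_3 = 2^{−1} = 7 (mod 13).
  i = 4 (α = 7): (7−8)(7−6)(7−5)(7−1) = (−1)·1·2·6 = −12 ≡ 1, so v_4 = 1^{−1} = 1 (mod 13).
  i = 5 (α = 1): (1−8)(1−6)(1−5)(1−7) = (−7)·(−5)·(−4)·(−6) = 840 ≡ 8, so v_5 = 8^{−1} = 5 (mod 13).
  v = [9, 4, 7, 1, 5].
Step 2: syndromes of r = [12, 3, 5, 8, 0] (all sums mod 13).
  S_0 = Σ v_i r_i = 9·12 + 4·3 + 7·5 + 1·8 + 5·0 = 163 ≡ 7.
  S_1 = Σ v_i α_i r_i = 9·8·12 + 4·6·3 + 7·5·5 + 1·7·8 + 5·1·0 = 1167 ≡ 10.
  α_i^2 mod 13 = [12, 10, 12, 10, 1].
  S_2 = Σ v_i α_i^2 r_i = 9·12·12 + 4·10·3 + 7·12·5 + 1·10·8 + 5·1·0 = 1916 ≡ 5.
  S = (7, 10, 5) ≠ 0, so r is not a codeword (an error is present).
Step 3: locate the error. For a single error e at position i, S_ℓ = v_i·e·α_i^ℓ, so α_err = S_1/S_0.
  S_0^{−1} = 7^{−1} = 2 (mod 13), so α_err = 10·2 = 20 ≡ 7 = α_4. Error position i = 4.
  Consistency check: S_2/S_1 = 5·4 = 20 ≡ 7 = α_err ✓ (single-error assumption holds).
Step 4: error magnitude e = S_0/v_4 = S_0·∏_{j≠4}(α_4 − α_j) = 7·1 = 7 ≡ 7 (mod 13).
Step 5: correct position 4: c_4 = r_4 − e = 8 − 7 ≡ 1 (mod 13). Hence c = [12, 3, 5, 1, 0].
  Check: interpolating c through the α_i gives m(x) = 2 + 11·x (degree < 2) with m(α_i) = c_i for every i, so c is indeed a codeword.


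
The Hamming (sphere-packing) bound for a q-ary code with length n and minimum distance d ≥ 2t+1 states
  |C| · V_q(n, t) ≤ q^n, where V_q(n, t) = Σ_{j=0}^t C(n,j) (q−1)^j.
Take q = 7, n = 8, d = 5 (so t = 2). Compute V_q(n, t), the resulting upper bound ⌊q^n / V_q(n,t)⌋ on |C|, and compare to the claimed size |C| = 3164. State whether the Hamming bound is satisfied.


V_q(n, t) = 1057, q^n = 5764801, Hamming bound = 5453, |C| = 3164 ≤ bound (satisfied).

Step 1: Compute V_q(n, t) = Σ_{j=0}^2 C(n, j) (q−1)^j.
  j = 0: C(8,0)·(6)^0 = 1·1 = 1.
  j = 1: C(8,1)·(6)^1 = 8·6 = 48.
  j = 2: C(8,2)·(6)^2 = 28·36 = 1008.
  V_q(n, t) = 1 + 48 + 1008 = 1057.
Step 2: q^n = 7^8 = 5764801.
Step 3: Hamming bound ⌊q^n / V_q(n,t)⌋ = ⌊5764801/1057⌋ = 5453.
Step 4: Compare |C| = 3164 to 5453: satisfied.
The claimed |C| lies below the Hamming bound.


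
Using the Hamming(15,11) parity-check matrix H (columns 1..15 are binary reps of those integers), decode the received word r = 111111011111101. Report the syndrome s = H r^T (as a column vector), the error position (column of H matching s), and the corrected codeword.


s = (1, 0, 0, 1)^T, error position = 9, corrected codeword c = 111111010111101

Compute s = H r^T mod 2 one row at a time:
  s_1 = 1 + 1 + 1 + 1 + 1 + 1 + 0 + 1 = 7 ≡ 1 (mod 2).
  s_2 = 1 + 1 + 1 + 0 + 1 + 1 + 0 + 1 = 6 ≡ 0 (mod 2).
  s_3 = 1 + 1 + 1 + 0 + 1 + 1 + 0 + 1 = 6 ≡ 0 (mod 2).
  s_4 = 1 + 1 + 1 + 0 + 1 + 1 + 1 + 1 = 7 ≡ 1 (mod 2).
s = (1, 0, 0, 1)^T — this equals column 9 of H (binary 1001), so error is at position 9.
Correct: flip bit 9 of r = 111111011111101 to get c = 111111010111101.


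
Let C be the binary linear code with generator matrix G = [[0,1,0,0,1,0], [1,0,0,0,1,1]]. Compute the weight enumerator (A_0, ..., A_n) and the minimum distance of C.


Weight distribution: A_0 = 1, A_2 = 1, A_3 = 2. Minimum distance d = 2.

Enumerate all 2^2 = 4 messages m ∈ F_2^2.
For each, compute codeword c = mG in F_2^6, then tally its weight.
  m = 00 → c = 000000, weight = 0.
  m = 10 → c = 010010, weight = 2.
  m = 01 → c = 100011, weight = 3.
  m = 11 → c = 110001, weight = 3.
Tally weights:
  weight 0: 1 codewords.
  weight 2: 1 codewords.
  weight 3: 2 codewords.
Minimum distance d = smallest w > 0 with A_w > 0 = 2.
Sanity: Σ A_w = 4 = 2^2 = 4 ✓.


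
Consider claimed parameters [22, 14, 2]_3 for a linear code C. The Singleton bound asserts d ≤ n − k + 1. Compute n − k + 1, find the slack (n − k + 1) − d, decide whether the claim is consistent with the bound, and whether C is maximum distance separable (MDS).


Singleton RHS = n − k + 1 = 9, slack = 7, bound satisfied, not MDS.

Singleton bound: d ≤ n − k + 1.
Here n = 22, k = 14, so n − k + 1 = 9.
Given d = 2, check d ≤ 9: YES.
Slack = (n − k + 1) − d = 7.
The code is NOT MDS (slack = 7 > 0).
Description: the claimed parameters are [22, 14, 2]_3; such a code would be non-MDS.


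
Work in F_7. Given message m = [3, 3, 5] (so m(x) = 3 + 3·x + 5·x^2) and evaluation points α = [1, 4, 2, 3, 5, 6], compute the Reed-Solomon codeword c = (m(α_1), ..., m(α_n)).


c = [4, 4, 1, 1, 3, 5]

Message polynomial: m(x) = 3 + 3·x + 5·x^2 (mod 7).
For each evaluation point α_i, compute m(α_i) mod 7:
  α_1 = 1: Horner steps 5 → 1 → 4, so m(1) = 4.
  α_2 = 4: Horner steps 5 → 2 → 4, so m(4) = 4.
  α_3 = 2: Horner steps 5 → 6 → 1, so m(2) = 1.
  α_4 = 3: Horner steps 5 → 4 → 1, so m(3) = 1.
  α_5 = 5: Horner steps 5 → 0 → 3, so m(5) = 3.
  α_6 = 6: Horner steps 5 → 5 → 5, so m(6) = 5.
Codeword c = [4, 4, 1, 1, 3, 5] ∈ F_7^6.


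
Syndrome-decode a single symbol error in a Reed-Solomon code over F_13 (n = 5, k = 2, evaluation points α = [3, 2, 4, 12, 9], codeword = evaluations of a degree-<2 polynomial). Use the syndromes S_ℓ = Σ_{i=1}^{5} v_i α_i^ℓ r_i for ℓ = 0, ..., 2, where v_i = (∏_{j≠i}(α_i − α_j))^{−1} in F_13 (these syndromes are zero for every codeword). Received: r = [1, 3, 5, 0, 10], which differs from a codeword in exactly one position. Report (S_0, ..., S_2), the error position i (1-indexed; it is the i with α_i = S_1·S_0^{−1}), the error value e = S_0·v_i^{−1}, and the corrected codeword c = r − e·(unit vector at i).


S = (8, 11, 7), error at position 1, error magnitude e = 10, c = [4, 3, 5, 0, 10].

Step 1: column multipliers v_i = (∏_{j≠i}(α_i − α_j))^{−1} mod 13.
  i = 1 (α = 3): (3−2)(3−4)(3−12)(3−9) = 1·(−1)·(−9)·(−6) = −54 ≡ 11, so v_1 = 11^{−1} = 6 (mod 13).
  i = 2 (α = 2): (2−3)(2−4)(2−12)(2−9) = (−1)·(−2)·(−10)·(−7) = 140 ≡ 10, so v_2 = 10^{−1} = 4 (mod 13).
  i = 3 (α = 4): (4−3)(4−2)(4−12)(4−9) = 1·2·(−8)·(−5) = 80 ≡ 2, so v_3 = 2^{−1} = 7 (mod 13).
  i = 4 (α = 12): (12−3)(12−2)(12−4)(12−9) = 9·10·8·3 = 2160 ≡ 2, so v_4 = 2^{−1} = 7 (mod 13).
  i = 5 (α = 9): (9−3)(9−2)(9−4)(9−12) = 6·7·5·(−3) = −630 ≡ 7, so v_5 = 7^{−1} = 2 (mod 13).
  v = [6, 4, 7, 7, 2].
Step 2: syndromes of r = [1, 3, 5, 0, 10] (all sums mod 13).
  S_0 = Σ v_i r_i = 6·1 + 4·3 + 7·5 + 7·0 + 2·10 = 73 ≡ 8.
  S_1 = Σ v_i α_i r_i = 6·3·1 + 4·2·3 + 7·4·5 + 7·12·0 + 2·9·10 = 362 ≡ 11.
  α_i^2 mod 13 = [9, 4, 3, 1, 3].
  S_2 = Σ v_i α_i^2 r_i = 6·9·1 + 4·4·3 + 7·3·5 + 7·1·0 + 2·3·10 = 267 ≡ 7.
  S = (8, 11, 7) ≠ 0, so r is not a codeword (an error is present).
Step 3: locate the error. For a single error e at position i, S_ℓ = v_i·e·α_i^ℓ, so α_err = S_1/S_0.
  S_0^{−1} = 8^{−1} = 5 (mod 13), so α_err = 11·5 = 55 ≡ 3 = α_1. Error position i = 1.
  Consistency check: S_2/S_1 = 7·6 = 42 ≡ 3 = α_err ✓ (single-error assumption holds).
Step 4: error magnitude e = S_0/v_1 = S_0·∏_{j≠1}(α_1 − α_j) = 8·11 = 88 ≡ 10 (mod 13).
Step 5: correct position 1: c_1 = r_1 − e = 1 − 10 ≡ 4 (mod 13). Hence c = [4, 3, 5, 0, 10].
  Check: interpolating c through the α_i gives m(x) = 1 + 1·x (degree < 2) with m(α_i) = c_i for every i, so c is indeed a codeword.


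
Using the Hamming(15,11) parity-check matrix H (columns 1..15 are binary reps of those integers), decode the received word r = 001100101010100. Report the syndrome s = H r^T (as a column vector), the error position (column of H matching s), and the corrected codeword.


s = (1, 1, 1, 1)^T, error position = 15, corrected codeword c = 001100101010101

Compute s = H r^T mod 2 one row at a time:
  s_1 = 0 + 1 + 0 + 1 + 0 + 1 + 0 + 0 = 3 ≡ 1 (mod 2).
  s_2 = 1 + 0 + 0 + 1 + 0 + 1 + 0 + 0 = 3 ≡ 1 (mod 2).
  s_3 = 0 + 1 + 0 + 1 + 0 + 1 + 0 + 0 = 3 ≡ 1 (mod 2).
  s_4 = 0 + 1 + 0 + 1 + 1 + 1 + 1 + 0 = 5 ≡ 1 (mod 2).
s = (1, 1, 1, 1)^T — this equals column 15 of H (binary 1111), so error is at position 15.
Correct: flip bit 15 of r = 001100101010100 to get c = 001100101010101.


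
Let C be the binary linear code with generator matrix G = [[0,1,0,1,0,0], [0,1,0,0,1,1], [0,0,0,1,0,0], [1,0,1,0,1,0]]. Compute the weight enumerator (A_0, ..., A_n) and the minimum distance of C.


Weight distribution: A_0 = 1, A_1 = 2, A_2 = 2, A_3 = 4, A_4 = 5, A_5 = 2. Minimum distance d = 1.

Enumerate all 2^4 = 16 messages m ∈ F_2^4.
For each, compute codeword c = mG in F_2^6, then tally its weight.
  m = 0000 → c = 000000, weight = 0.
  m = 1000 → c = 010100, weight = 2.
  m = 0100 → c = 010011, weight = 3.
  m = 1100 → c = 000111, weight = 3.
  m = 0010 → c = 000100, weight = 1.
  m = 1010 → c = 010000, weight = 1.
  m = 0110 → c = 010111, weight = 4.
  m = 1110 → c = 000011, weight = 2.
  m = 0001 → c = 101010, weight = 3.
  m = 1001 → c = 111110, weight = 5.
  m = 0101 → c = 111001, weight = 4.
  m = 1101 → c = 101101, weight = 4.
  m = 0011 → c = 101110, weight = 4.
  m = 1011 → c = 111010, weight = 4.
  m = 0111 → c = 111101, weight = 5.
  m = 1111 → c = 101001, weight = 3.
Tally weights:
  weight 0: 1 codewords.
  weight 1: 2 codewords.
  weight 2: 2 codewords.
  weight 3: 4 codewords.
  weight 4: 5 codewords.
  weight 5: 2 codewords.
Minimum distance d = smallest w > 0 with A_w > 0 = 1.
Sanity: Σ A_w = 16 = 2^4 = 16 ✓.


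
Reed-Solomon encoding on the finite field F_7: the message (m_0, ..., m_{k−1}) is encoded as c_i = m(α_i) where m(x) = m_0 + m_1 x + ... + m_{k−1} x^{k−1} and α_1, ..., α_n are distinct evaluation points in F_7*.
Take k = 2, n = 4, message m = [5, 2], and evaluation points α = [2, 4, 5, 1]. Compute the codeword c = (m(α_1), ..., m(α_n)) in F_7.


c = [2, 6, 1, 0]

Message polynomial: m(x) = 5 + 2·x (mod 7).
For each evaluation point α_i, compute m(α_i) mod 7:
  α_1 = 2: Horner steps 2 → 2, so m(2) = 2.
  α_2 = 4: Horner steps 2 → 6, so m(4) = 6.
  α_3 = 5: Horner steps 2 → 1, so m(5) = 1.
  α_4 = 1: Horner steps 2 → 0, so m(1) = 0.
Codeword c = [2, 6, 1, 0] ∈ F_7^4.


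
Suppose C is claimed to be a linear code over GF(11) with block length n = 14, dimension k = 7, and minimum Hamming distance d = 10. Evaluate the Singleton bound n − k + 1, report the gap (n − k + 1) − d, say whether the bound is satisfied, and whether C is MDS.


Singleton RHS = n − k + 1 = 8, slack = -2, bound violated (no such code; not MDS).

Singleton bound: d ≤ n − k + 1.
Here n = 14, k = 7, so n − k + 1 = 8.
Given d = 10, check d ≤ 8: NO.
Slack = (n − k + 1) − d = -2.
The slack is negative: d = 10 exceeds n − k + 1 = 8 by 2, so the Singleton bound is violated and no linear [14, 7, 10]_11 code can exist. In particular it is not MDS (MDS requires d = n − k + 1 exactly).
Description: the claimed parameters are [14, 7, 10]_11; such a code would be impossible (violates the Singleton bound).


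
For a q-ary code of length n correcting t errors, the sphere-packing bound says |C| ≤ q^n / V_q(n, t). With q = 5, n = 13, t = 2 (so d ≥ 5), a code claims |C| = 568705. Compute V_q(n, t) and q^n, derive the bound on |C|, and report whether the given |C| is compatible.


V_q(n, t) = 1301, q^n = 1220703125, Hamming bound = 938280, |C| = 568705 ≤ bound (satisfied).

Step 1: Compute V_q(n, t) = Σ_{j=0}^2 C(n, j) (q−1)^j.
  j = 0: C(13,0)·(4)^0 = 1·1 = 1.
  j = 1: C(13,1)·(4)^1 = 13·4 = 52.
  j = 2: C(13,2)·(4)^2 = 78·16 = 1248.
  V_q(n, t) = 1 + 52 + 1248 = 1301.
Step 2: q^n = 5^13 = 1220703125.
Step 3: Hamming bound ⌊q^n / V_q(n,t)⌋ = ⌊1220703125/1301⌋ = 938280.
Step 4: Compare |C| = 568705 to 938280: satisfied.
The claimed |C| lies below the Hamming bound.


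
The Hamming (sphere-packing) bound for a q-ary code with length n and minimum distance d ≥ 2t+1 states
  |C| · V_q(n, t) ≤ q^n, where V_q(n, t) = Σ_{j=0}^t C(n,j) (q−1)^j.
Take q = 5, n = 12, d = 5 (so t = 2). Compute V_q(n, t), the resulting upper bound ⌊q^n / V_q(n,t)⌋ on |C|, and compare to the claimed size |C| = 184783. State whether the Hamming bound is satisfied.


V_q(n, t) = 1105, q^n = 244140625, Hamming bound = 220941, |C| = 184783 ≤ bound (satisfied).

Step 1: Compute V_q(n, t) = Σ_{j=0}^2 C(n, j) (q−1)^j.
  j = 0: C(12,0)·(4)^0 = 1·1 = 1.
  j = 1: C(12,1)·(4)^1 = 12·4 = 48.
  j = 2: C(12,2)·(4)^2 = 66·16 = 1056.
  V_q(n, t) = 1 + 48 + 1056 = 1105.
Step 2: q^n = 5^12 = 244140625.
Step 3: Hamming bound ⌊q^n / V_q(n,t)⌋ = ⌊244140625/1105⌋ = 220941.
Step 4: Compare |C| = 184783 to 220941: satisfied.
The claimed |C| lies below the Hamming bound.


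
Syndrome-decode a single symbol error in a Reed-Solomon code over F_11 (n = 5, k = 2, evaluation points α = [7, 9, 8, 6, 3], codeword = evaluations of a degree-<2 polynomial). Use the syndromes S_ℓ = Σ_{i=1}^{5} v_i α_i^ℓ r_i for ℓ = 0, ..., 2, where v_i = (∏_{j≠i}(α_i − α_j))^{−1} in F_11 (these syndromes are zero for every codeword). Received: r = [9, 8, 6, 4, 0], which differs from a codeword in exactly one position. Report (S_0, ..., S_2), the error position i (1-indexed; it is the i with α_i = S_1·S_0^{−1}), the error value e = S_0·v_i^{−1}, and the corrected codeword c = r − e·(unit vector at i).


S = (3, 2, 5), error at position 3, error magnitude e = 3, c = [9, 8, 3, 4, 0].

Step 1: column multipliers v_i = (∏_{j≠i}(α_i − α_j))^{−1} mod 11.
  i = 1 (α = 7): (7−9)(7−8)(7−6)(7−3) = (−2)·(−1)·1·4 = 8 ≡ 8, so v_1 = 8^{−1} = 7 (mod 11).
  i = 2 (α = 9): (9−7)(9−8)(9−6)(9−3) = 2·1·3·6 = 36 ≡ 3, so v_2 = 3^{−1} = 4 (mod 11).
  i = 3 (α = 8): (8−7)(8−9)(8−6)(8−3) = 1·(−1)·2·5 = −10 ≡ 1, so v_3 = 1^{−1} = 1 (mod 11).
  i = 4 (α = 6): (6−7)(6−9)(6−8)(6−3) = (−1)·(−3)·(−2)·3 = −18 ≡ 4, so v_4 = 4^{−1} = 3 (mod 11).
  i = 5 (α = 3): (3−7)(3−9)(3−8)(3−6) = (−4)·(−6)·(−5)·(−3) = 360 ≡ 8, so v_5 = 8^{−1} = 7 (mod 11).
  v = [7, 4, 1, 3, 7].
Step 2: syndromes of r = [9, 8, 6, 4, 0] (all sums mod 11).
  S_0 = Σ v_i r_i = 7·9 + 4·8 + 1·6 + 3·4 + 7·0 = 113 ≡ 3.
  S_1 = Σ v_i α_i r_i = 7·7·9 + 4·9·8 + 1·8·6 + 3·6·4 + 7·3·0 = 849 ≡ 2.
  α_i^2 mod 11 = [5, 4, 9, 3, 9].
  S_2 = Σ v_i α_i^2 r_i = 7·5·9 + 4·4·8 + 1·9·6 + 3·3·4 + 7·9·0 = 533 ≡ 5.
  S = (3, 2, 5) ≠ 0, so r is not a codeword (an error is present).
Step 3: locate the error. For a single error e at position i, S_ℓ = v_i·e·α_i^ℓ, so α_err = S_1/S_0.
  S_0^{−1} = 3^{−1} = 4 (mod 11), so α_err = 2·4 = 8 ≡ 8 = α_3. Error position i = 3.
  Consistency check: S_2/S_1 = 5·6 = 30 ≡ 8 = α_err ✓ (single-error assumption holds).
Step 4: error magnitude e = S_0/v_3 = S_0·∏_{j≠3}(α_3 − α_j) = 3·1 = 3 ≡ 3 (mod 11).
Step 5: correct position 3: c_3 = r_3 − e = 6 − 3 ≡ 3 (mod 11). Hence c = [9, 8, 3, 4, 0].
  Check: interpolating c through the α_i gives m(x) = 7 + 5·x (degree < 2) with m(α_i) = c_i for every i, so c is indeed a codeword.


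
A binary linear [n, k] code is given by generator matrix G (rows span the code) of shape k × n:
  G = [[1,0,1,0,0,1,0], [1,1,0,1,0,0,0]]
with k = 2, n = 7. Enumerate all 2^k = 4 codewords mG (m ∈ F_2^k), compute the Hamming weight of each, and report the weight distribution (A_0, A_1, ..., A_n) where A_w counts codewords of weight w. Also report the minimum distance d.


Weight distribution: A_0 = 1, A_3 = 2, A_4 = 1. Minimum distance d = 3.

Enumerate all 2^2 = 4 messages m ∈ F_2^2.
For each, compute codeword c = mG in F_2^7, then tally its weight.
  m = 00 → c = 0000000, weight = 0.
  m = 10 → c = 1010010, weight = 3.
  m = 01 → c = 1101000, weight = 3.
  m = 11 → c = 0111010, weight = 4.
Tally weights:
  weight 0: 1 codewords.
  weight 3: 2 codewords.
  weight 4: 1 codewords.
Minimum distance d = smallest w > 0 with A_w > 0 = 3.
Sanity: Σ A_w = 4 = 2^2 = 4 ✓.


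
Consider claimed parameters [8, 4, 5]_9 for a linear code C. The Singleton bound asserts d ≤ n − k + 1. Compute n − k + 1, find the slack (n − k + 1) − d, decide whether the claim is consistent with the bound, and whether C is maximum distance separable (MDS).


Singleton RHS = n − k + 1 = 5, slack = 0, bound satisfied, MDS.

Singleton bound: d ≤ n − k + 1.
Here n = 8, k = 4, so n − k + 1 = 5.
Given d = 5, check d ≤ 5: YES.
Slack = (n − k + 1) − d = 0.
The code is MDS (slack = 0).
Description: the claimed parameters are [8, 4, 5]_9; such a code would be MDS (meets Singleton bound).
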